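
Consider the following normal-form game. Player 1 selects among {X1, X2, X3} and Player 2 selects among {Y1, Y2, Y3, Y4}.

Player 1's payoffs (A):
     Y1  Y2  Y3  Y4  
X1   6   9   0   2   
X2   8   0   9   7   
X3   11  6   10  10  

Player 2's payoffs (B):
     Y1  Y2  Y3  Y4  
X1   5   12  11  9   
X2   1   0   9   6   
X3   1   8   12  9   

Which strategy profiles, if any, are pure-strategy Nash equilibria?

Find each player's best response to every opponent strategy; NE are the intersections.
Player 1's best responses — vs Y1: X3 (payoff 11); vs Y2: X1 (payoff 9); vs Y3: X3 (payoff 10); vs Y4: X3 (payoff 10).
Player 2's best responses — vs X1: Y2 (payoff 12); vs X2: Y3 (payoff 9); vs X3: Y3 (payoff 12).
Mutual best responses occur at (X1, Y2) and (X3, Y3); at each, neither player gains by switching.

(X1, Y2) and (X3, Y3)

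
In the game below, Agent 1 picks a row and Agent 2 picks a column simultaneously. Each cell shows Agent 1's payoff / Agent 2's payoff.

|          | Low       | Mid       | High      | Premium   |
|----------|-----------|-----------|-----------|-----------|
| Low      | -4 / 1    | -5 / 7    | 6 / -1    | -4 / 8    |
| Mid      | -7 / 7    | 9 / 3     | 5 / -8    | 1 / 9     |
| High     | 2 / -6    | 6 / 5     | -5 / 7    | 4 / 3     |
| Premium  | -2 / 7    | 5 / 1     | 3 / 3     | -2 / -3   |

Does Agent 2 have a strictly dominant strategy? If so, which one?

A strategy is strictly dominant if it gives Agent 2 a strictly higher payoff than every other strategy, against every choice by the opponent.
Low is not dominant: against Low, Mid gives 7 > 1.
Mid is not dominant: against Low, Premium gives 8 > 7.
High is not dominant: against Low, Low gives 1 > -1.
Premium is not dominant: against High, Mid gives 5 > 3.
No single strategy is best against every opponent action.

No strictly dominant strategy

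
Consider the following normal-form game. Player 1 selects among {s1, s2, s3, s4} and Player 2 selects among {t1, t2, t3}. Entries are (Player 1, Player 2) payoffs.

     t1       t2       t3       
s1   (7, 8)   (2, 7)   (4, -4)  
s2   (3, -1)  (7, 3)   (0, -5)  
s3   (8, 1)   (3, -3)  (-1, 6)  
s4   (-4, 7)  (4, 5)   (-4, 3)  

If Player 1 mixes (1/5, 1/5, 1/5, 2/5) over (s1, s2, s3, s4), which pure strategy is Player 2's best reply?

Player 2's best reply maximizes expected payoff against the mix.
t1: (1/5)·8 + (1/5)·(-1) + (1/5)·1 + (2/5)·7 = 22/5
t2: (1/5)·7 + (1/5)·3 + (1/5)·(-3) + (2/5)·5 = 17/5
t3: (1/5)·(-4) + (1/5)·(-5) + (1/5)·6 + (2/5)·3 = 3/5
Highest expected payoff is 22/5, from t1.

t1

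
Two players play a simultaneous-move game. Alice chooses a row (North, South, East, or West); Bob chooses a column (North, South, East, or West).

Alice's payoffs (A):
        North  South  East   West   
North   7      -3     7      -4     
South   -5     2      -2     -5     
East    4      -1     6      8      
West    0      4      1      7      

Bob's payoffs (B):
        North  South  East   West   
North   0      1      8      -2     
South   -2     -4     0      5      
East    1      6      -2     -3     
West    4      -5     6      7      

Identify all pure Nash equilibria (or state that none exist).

(North, East)

Check mutual best responses: a cell is a NE iff neither player can gain by unilaterally deviating.
Alice's best responses — vs North: North (payoff 7); vs South: West (payoff 4); vs East: North (payoff 7); vs West: East (payoff 8).
Bob's best responses — vs North: East (payoff 8); vs South: West (payoff 5); vs East: South (payoff 6); vs West: West (payoff 7).
The only mutual best response is (North, East); neither player gains by switching there.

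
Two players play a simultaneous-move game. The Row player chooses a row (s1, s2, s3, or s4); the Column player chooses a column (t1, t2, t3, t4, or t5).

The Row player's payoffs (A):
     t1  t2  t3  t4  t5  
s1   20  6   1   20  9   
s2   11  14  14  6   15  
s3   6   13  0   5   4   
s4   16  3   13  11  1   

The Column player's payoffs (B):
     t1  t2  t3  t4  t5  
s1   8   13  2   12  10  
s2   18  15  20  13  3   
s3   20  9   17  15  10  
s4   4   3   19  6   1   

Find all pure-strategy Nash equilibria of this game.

A profile is a Nash equilibrium when each player is best-responding to the other.
The Row player's best responses — vs t1: s1 (payoff 20); vs t2: s2 (payoff 14); vs t3: s2 (payoff 14); vs t4: s1 (payoff 20); vs t5: s2 (payoff 15).
The Column player's best responses — vs s1: t2 (payoff 13); vs s2: t3 (payoff 20); vs s3: t1 (payoff 20); vs s4: t3 (payoff 19).
The only mutual best response is (s2, t3); neither player gains by switching there.

(s2, t3)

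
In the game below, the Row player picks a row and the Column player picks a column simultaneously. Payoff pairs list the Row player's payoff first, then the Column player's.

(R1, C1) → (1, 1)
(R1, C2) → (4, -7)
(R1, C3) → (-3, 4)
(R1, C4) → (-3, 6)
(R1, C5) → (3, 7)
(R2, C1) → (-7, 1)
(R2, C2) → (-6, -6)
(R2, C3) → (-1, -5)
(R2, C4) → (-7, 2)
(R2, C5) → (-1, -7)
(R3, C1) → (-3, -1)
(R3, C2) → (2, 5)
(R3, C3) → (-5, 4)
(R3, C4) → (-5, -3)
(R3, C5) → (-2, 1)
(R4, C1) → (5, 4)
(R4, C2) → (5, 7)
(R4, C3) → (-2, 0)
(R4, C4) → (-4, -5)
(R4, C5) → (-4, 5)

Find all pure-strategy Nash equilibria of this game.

(R1, C5) and (R4, C2)

Check mutual best responses: a cell is a NE iff neither player can gain by unilaterally deviating.
The Row player's best responses — vs C1: R4 (payoff 5); vs C2: R4 (payoff 5); vs C3: R2 (payoff -1); vs C4: R1 (payoff -3); vs C5: R1 (payoff 3).
The Column player's best responses — vs R1: C5 (payoff 7); vs R2: C4 (payoff 2); vs R3: C2 (payoff 5); vs R4: C2 (payoff 7).
Mutual best responses occur at (R1, C5) and (R4, C2); at each, neither player gains by switching.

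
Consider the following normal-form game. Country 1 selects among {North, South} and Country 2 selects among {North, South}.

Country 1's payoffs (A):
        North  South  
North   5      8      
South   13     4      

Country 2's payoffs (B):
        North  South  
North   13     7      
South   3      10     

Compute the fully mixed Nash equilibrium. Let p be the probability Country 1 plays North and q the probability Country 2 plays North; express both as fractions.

Each player's mixing probability is pinned down by making the *other* player indifferent.
Country 2 indifferent between North and South: p·13 + (1−p)·3 = p·7 + (1−p)·10 ⟹ 3 + 10p = 10 + (-3)p ⟹ p = 7/13.
Country 1 indifferent between North and South: q·5 + (1−q)·8 = q·13 + (1−q)·4 ⟹ 8 + (-3)q = 4 + 9q ⟹ q = 1/3.

p = 7/13, q = 1/3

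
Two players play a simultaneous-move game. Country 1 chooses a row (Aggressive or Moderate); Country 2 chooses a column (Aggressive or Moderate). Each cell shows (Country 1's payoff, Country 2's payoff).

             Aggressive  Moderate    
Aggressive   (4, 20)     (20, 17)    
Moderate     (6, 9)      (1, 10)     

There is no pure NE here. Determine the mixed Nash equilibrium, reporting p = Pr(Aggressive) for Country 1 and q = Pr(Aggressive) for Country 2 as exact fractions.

In a mixed NE each player is indifferent between their pure strategies, so the opponent's mix sets the indifference.
Country 2 indifferent between Aggressive and Moderate: p·20 + (1−p)·9 = p·17 + (1−p)·10 ⟹ 9 + 11p = 10 + 7p ⟹ p = 1/4.
Country 1 indifferent between Aggressive and Moderate: q·4 + (1−q)·20 = q·6 + (1−q)·1 ⟹ 20 + (-16)q = 1 + 5q ⟹ q = 19/21.

p = 1/4, q = 19/21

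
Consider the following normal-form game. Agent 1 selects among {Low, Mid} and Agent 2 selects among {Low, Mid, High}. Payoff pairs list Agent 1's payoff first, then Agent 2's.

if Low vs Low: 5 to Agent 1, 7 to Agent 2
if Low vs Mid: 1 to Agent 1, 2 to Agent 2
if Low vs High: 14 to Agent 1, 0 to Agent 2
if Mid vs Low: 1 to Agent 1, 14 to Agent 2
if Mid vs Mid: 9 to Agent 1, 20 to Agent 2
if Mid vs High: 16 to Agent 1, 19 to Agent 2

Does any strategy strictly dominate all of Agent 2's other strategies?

None

Check whether one of Agent 2's strategies beats all alternatives regardless of what the opponent does.
Low is not dominant: against Mid, Mid gives 20 > 14.
Mid is not dominant: against Low, Low gives 7 > 2.
High is not dominant: against Low, Low gives 7 > 0.
No single strategy is best against every opponent action.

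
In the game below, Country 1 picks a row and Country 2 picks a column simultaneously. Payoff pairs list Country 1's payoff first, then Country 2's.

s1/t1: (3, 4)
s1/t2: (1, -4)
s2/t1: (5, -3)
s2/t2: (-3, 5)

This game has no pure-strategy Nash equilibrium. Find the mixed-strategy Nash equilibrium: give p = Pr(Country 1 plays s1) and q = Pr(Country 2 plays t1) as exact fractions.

In a mixed NE each player is indifferent between their pure strategies, so the opponent's mix sets the indifference.
Country 2 indifferent between t1 and t2: p·4 + (1−p)·(-3) = p·(-4) + (1−p)·5 ⟹ (-3) + 7p = 5 + (-9)p ⟹ p = 1/2.
Country 1 indifferent between s1 and s2: q·3 + (1−q)·1 = q·5 + (1−q)·(-3) ⟹ 1 + 2q = (-3) + 8q ⟹ q = 2/3.

p = 1/2, q = 2/3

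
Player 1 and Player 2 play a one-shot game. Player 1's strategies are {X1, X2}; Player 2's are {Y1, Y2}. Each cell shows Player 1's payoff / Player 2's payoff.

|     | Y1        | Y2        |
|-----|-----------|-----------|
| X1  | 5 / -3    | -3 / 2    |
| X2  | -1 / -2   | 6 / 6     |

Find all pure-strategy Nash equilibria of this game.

(X2, Y2)

Find each player's best response to every opponent strategy; NE are the intersections.
Player 1's best responses — vs Y1: X1 (payoff 5); vs Y2: X2 (payoff 6).
Player 2's best responses — vs X1: Y2 (payoff 2); vs X2: Y2 (payoff 6).
The only mutual best response is (X2, Y2); neither player gains by switching there.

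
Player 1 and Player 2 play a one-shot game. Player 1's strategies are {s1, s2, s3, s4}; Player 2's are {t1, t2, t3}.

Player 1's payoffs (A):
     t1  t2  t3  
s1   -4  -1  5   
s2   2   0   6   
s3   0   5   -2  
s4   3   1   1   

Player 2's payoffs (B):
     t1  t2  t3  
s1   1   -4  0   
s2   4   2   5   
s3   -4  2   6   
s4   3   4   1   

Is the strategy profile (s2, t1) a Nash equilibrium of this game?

No

Holding Player 2 at t1: Player 1 gets 2 from s2 but could get 3 by switching to s4. Player 1 has a profitable deviation.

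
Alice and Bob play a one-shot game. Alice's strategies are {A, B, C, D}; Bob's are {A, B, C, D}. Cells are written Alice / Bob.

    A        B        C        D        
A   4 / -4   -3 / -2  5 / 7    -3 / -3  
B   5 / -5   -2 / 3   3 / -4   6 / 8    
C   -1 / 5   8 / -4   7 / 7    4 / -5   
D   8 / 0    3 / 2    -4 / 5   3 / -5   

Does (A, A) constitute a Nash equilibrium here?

No

Holding Bob at A: Alice gets 4 from A but could get 8 by switching to D. Alice has a profitable deviation.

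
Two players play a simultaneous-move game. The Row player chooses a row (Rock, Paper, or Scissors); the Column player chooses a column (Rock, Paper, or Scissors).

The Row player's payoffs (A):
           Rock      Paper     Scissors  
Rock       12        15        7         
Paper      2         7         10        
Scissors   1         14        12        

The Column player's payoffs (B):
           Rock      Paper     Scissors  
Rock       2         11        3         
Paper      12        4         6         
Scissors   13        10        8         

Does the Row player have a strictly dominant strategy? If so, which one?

No strictly dominant strategy

A strategy is strictly dominant if it gives the Row player a strictly higher payoff than every other strategy, against every choice by the opponent.
Rock is not dominant: against Scissors, Paper gives 10 > 7.
Paper is not dominant: against Rock, Rock gives 12 > 2.
Scissors is not dominant: against Rock, Rock gives 12 > 1.
No single strategy is best against every opponent action.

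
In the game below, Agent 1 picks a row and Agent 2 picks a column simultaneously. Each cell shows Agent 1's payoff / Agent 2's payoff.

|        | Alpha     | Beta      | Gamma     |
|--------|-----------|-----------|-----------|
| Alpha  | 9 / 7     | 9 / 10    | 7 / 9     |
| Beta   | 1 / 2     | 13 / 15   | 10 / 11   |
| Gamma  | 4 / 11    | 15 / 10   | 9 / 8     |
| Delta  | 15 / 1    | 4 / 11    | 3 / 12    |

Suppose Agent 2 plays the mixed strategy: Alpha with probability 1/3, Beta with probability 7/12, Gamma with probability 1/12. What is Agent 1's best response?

Gamma

Compute Agent 1's expected payoff from each pure strategy against the given mix.
Alpha: (1/3)·9 + (7/12)·9 + (1/12)·7 = 53/6
Beta: (1/3)·1 + (7/12)·13 + (1/12)·10 = 35/4
Gamma: (1/3)·4 + (7/12)·15 + (1/12)·9 = 65/6
Delta: (1/3)·15 + (7/12)·4 + (1/12)·3 = 91/12
Highest expected payoff is 65/6, from Gamma.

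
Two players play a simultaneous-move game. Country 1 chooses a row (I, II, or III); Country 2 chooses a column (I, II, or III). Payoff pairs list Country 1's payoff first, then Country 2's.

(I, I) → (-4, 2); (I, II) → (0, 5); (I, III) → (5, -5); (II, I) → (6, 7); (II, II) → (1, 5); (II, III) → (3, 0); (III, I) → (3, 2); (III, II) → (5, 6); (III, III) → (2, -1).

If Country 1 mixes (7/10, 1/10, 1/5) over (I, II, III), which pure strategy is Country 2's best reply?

Compute Country 2's expected payoff from each pure strategy against the given mix.
I: (7/10)·2 + (1/10)·7 + (1/5)·2 = 5/2
II: (7/10)·5 + (1/10)·5 + (1/5)·6 = 26/5
III: (7/10)·(-5) + (1/10)·0 + (1/5)·(-1) = -37/10
Highest expected payoff is 26/5, from II.

II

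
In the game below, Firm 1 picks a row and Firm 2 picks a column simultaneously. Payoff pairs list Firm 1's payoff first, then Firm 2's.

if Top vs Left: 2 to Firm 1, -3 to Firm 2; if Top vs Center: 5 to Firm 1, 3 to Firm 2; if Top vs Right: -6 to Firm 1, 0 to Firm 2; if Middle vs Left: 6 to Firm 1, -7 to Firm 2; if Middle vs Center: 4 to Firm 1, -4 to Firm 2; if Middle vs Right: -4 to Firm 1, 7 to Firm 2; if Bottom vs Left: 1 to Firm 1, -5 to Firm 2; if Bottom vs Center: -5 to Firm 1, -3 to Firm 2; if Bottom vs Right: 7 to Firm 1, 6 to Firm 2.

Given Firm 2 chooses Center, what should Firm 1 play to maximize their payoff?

Top

With Firm 2 fixed at Center, Firm 1's payoffs are: Top → 5, Middle → 4, Bottom → -5.
The maximum is 5, achieved by Top.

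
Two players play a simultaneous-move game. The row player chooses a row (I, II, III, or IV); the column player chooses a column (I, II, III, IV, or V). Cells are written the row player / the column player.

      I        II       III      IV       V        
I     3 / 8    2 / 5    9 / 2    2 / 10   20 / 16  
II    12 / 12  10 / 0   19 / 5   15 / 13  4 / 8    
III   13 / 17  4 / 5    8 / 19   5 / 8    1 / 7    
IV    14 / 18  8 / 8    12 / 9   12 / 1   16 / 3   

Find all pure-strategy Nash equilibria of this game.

(I, V), (II, IV), and (IV, I)

A profile is a Nash equilibrium when each player is best-responding to the other.
The row player's best responses — vs I: IV (payoff 14); vs II: II (payoff 10); vs III: II (payoff 19); vs IV: II (payoff 15); vs V: I (payoff 20).
The column player's best responses — vs I: V (payoff 16); vs II: IV (payoff 13); vs III: III (payoff 19); vs IV: I (payoff 18).
Mutual best responses occur at (I, V), (II, IV), and (IV, I); at each, neither player gains by switching.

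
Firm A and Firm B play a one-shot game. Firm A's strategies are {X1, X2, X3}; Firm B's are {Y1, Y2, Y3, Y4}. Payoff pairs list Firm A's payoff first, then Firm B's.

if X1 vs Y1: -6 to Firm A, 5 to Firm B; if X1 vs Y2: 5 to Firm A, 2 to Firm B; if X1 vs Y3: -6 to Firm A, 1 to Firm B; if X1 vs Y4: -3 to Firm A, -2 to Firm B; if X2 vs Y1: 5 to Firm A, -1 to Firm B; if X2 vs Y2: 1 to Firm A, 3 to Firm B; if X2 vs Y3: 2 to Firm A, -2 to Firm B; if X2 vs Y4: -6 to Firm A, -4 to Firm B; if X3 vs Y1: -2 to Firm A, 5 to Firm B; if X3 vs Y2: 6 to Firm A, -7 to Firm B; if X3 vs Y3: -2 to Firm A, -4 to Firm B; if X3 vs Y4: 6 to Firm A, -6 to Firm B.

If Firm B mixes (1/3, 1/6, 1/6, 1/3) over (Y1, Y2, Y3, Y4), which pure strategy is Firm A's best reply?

Compute Firm A's expected payoff from each pure strategy against the given mix.
X1: (1/3)·(-6) + (1/6)·5 + (1/6)·(-6) + (1/3)·(-3) = -19/6
X2: (1/3)·5 + (1/6)·1 + (1/6)·2 + (1/3)·(-6) = 1/6
X3: (1/3)·(-2) + (1/6)·6 + (1/6)·(-2) + (1/3)·6 = 2
Highest expected payoff is 2, from X3.

X3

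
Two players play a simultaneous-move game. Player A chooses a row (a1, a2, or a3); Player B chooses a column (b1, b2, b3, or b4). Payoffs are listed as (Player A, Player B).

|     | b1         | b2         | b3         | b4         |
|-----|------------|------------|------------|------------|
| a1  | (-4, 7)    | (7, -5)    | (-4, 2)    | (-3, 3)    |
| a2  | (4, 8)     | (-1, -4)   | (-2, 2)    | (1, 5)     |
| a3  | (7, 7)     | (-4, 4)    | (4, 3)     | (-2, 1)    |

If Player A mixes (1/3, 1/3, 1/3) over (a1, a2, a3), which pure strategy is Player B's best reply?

b1

Compute Player B's expected payoff from each pure strategy against the given mix.
b1: (1/3)·7 + (1/3)·8 + (1/3)·7 = 22/3
b2: (1/3)·(-5) + (1/3)·(-4) + (1/3)·4 = -5/3
b3: (1/3)·2 + (1/3)·2 + (1/3)·3 = 7/3
b4: (1/3)·3 + (1/3)·5 + (1/3)·1 = 3
Highest expected payoff is 22/3, from b1.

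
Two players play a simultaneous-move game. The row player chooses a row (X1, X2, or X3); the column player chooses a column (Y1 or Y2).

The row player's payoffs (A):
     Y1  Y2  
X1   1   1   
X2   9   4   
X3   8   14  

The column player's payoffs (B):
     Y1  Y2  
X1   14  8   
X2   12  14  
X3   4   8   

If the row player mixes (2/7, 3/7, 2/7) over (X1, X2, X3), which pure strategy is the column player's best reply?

The column player's best reply maximizes expected payoff against the mix.
Y1: (2/7)·14 + (3/7)·12 + (2/7)·4 = 72/7
Y2: (2/7)·8 + (3/7)·14 + (2/7)·8 = 74/7
Highest expected payoff is 74/7, from Y2.

Y2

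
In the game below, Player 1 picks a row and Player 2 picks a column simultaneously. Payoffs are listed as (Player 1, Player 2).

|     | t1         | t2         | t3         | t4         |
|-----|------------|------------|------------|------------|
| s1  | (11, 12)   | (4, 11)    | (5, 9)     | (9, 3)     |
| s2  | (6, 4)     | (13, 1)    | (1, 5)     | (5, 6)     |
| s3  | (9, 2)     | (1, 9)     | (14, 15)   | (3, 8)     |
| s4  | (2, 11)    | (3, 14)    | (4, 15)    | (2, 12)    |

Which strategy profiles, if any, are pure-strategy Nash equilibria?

(s1, t1) and (s3, t3)

Check mutual best responses: a cell is a NE iff neither player can gain by unilaterally deviating.
Player 1's best responses — vs t1: s1 (payoff 11); vs t2: s2 (payoff 13); vs t3: s3 (payoff 14); vs t4: s1 (payoff 9).
Player 2's best responses — vs s1: t1 (payoff 12); vs s2: t4 (payoff 6); vs s3: t3 (payoff 15); vs s4: t3 (payoff 15).
Mutual best responses occur at (s1, t1) and (s3, t3); at each, neither player gains by switching.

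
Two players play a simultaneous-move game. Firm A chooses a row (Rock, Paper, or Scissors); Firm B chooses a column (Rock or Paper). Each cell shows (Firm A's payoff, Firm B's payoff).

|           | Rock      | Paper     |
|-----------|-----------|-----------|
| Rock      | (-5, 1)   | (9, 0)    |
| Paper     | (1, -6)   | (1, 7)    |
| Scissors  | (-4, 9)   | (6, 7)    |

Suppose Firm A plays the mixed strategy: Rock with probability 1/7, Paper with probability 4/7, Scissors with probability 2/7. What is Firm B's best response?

Compute Firm B's expected payoff from each pure strategy against the given mix.
Rock: (1/7)·1 + (4/7)·(-6) + (2/7)·9 = -5/7
Paper: (1/7)·0 + (4/7)·7 + (2/7)·7 = 6
Highest expected payoff is 6, from Paper.

Paper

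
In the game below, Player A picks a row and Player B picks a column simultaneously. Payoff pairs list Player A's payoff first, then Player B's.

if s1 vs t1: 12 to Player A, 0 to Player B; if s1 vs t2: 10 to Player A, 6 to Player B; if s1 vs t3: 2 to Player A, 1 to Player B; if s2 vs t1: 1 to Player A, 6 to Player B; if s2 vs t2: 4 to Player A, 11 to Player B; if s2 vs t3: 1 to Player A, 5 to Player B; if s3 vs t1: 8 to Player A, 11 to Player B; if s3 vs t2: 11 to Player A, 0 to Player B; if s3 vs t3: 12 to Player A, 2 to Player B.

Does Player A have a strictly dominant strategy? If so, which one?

Check whether one of Player A's strategies beats all alternatives regardless of what the opponent does.
s1 is not dominant: against t2, s3 gives 11 > 10.
s2 is not dominant: against t1, s1 gives 12 > 1.
s3 is not dominant: against t1, s1 gives 12 > 8.
No single strategy is best against every opponent action.

No strictly dominant strategy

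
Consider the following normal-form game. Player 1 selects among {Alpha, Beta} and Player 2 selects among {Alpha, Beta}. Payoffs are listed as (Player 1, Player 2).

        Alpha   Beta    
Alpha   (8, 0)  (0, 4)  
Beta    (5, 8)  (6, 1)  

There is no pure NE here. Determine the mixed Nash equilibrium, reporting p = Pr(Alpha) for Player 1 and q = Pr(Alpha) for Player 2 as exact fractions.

Each player's mixing probability is pinned down by making the *other* player indifferent.
Player 2 indifferent between Alpha and Beta: p·0 + (1−p)·8 = p·4 + (1−p)·1 ⟹ 8 + (-8)p = 1 + 3p ⟹ p = 7/11.
Player 1 indifferent between Alpha and Beta: q·8 + (1−q)·0 = q·5 + (1−q)·6 ⟹ 0 + 8q = 6 + (-1)q ⟹ q = 2/3.

p = 7/11, q = 2/3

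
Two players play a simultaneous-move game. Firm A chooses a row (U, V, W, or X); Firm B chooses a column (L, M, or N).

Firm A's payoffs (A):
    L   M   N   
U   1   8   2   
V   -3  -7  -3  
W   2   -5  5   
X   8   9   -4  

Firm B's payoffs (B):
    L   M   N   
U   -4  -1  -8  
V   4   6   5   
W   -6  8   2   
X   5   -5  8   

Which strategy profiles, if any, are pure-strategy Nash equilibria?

No pure-strategy Nash equilibrium

Find each player's best response to every opponent strategy; NE are the intersections.
Firm A's best responses — vs L: X (payoff 8); vs M: X (payoff 9); vs N: W (payoff 5).
Firm B's best responses — vs U: M (payoff -1); vs V: M (payoff 6); vs W: M (payoff 8); vs X: N (payoff 8).
No cell has both players best-responding. For instance, Firm A's best reply to L is X, but against X Firm B prefers N over L.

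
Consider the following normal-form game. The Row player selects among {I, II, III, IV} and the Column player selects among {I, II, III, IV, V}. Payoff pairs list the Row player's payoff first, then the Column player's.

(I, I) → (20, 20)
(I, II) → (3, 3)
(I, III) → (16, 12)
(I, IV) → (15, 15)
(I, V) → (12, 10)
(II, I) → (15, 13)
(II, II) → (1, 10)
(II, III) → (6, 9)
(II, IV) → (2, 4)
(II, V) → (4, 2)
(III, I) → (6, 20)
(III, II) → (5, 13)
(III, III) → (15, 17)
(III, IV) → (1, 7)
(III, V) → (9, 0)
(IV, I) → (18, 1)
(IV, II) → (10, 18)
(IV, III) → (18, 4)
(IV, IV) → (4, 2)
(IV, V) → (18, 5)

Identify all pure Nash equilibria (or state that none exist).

(I, I) and (IV, II)

Find each player's best response to every opponent strategy; NE are the intersections.
The Row player's best responses — vs I: I (payoff 20); vs II: IV (payoff 10); vs III: IV (payoff 18); vs IV: I (payoff 15); vs V: IV (payoff 18).
The Column player's best responses — vs I: I (payoff 20); vs II: I (payoff 13); vs III: I (payoff 20); vs IV: II (payoff 18).
Mutual best responses occur at (I, I) and (IV, II); at each, neither player gains by switching.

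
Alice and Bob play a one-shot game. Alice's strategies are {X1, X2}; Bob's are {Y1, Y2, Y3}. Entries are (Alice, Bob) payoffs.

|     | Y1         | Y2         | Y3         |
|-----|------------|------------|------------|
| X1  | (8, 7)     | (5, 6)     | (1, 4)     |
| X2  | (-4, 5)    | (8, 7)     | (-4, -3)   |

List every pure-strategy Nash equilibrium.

(X1, Y1) and (X2, Y2)

Check mutual best responses: a cell is a NE iff neither player can gain by unilaterally deviating.
Alice's best responses — vs Y1: X1 (payoff 8); vs Y2: X2 (payoff 8); vs Y3: X1 (payoff 1).
Bob's best responses — vs X1: Y1 (payoff 7); vs X2: Y2 (payoff 7).
Mutual best responses occur at (X1, Y1) and (X2, Y2); at each, neither player gains by switching.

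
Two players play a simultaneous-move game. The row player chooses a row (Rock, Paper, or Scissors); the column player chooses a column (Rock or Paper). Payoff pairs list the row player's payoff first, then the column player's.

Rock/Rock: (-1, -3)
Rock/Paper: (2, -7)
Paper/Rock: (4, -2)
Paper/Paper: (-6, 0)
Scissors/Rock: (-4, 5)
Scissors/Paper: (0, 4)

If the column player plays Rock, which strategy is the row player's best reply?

With the column player fixed at Rock, the row player's payoffs are: Rock → -1, Paper → 4, Scissors → -4.
The maximum is 4, achieved by Paper.

Paper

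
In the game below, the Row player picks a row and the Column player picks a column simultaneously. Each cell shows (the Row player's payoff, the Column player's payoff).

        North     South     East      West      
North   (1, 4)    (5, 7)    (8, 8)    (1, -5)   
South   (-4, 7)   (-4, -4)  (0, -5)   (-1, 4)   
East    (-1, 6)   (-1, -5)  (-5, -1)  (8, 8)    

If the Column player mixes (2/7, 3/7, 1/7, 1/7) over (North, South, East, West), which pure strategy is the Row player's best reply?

The Row player's best reply maximizes expected payoff against the mix.
North: (2/7)·1 + (3/7)·5 + (1/7)·8 + (1/7)·1 = 26/7
South: (2/7)·(-4) + (3/7)·(-4) + (1/7)·0 + (1/7)·(-1) = -3
East: (2/7)·(-1) + (3/7)·(-1) + (1/7)·(-5) + (1/7)·8 = -2/7
Highest expected payoff is 26/7, from North.

North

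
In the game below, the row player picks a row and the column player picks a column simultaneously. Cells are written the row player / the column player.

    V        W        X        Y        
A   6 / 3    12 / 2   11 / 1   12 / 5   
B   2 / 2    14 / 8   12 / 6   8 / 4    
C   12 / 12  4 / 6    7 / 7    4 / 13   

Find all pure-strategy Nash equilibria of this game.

Check mutual best responses: a cell is a NE iff neither player can gain by unilaterally deviating.
The row player's best responses — vs V: C (payoff 12); vs W: B (payoff 14); vs X: B (payoff 12); vs Y: A (payoff 12).
The column player's best responses — vs A: Y (payoff 5); vs B: W (payoff 8); vs C: Y (payoff 13).
Mutual best responses occur at (A, Y) and (B, W); at each, neither player gains by switching.

(A, Y) and (B, W)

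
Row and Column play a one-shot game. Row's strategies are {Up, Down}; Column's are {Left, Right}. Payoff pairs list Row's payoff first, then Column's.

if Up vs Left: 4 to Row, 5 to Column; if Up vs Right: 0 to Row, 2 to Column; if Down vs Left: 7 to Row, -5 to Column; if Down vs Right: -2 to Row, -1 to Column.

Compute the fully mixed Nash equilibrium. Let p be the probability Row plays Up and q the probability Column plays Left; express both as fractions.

In a mixed NE each player is indifferent between their pure strategies, so the opponent's mix sets the indifference.
Column indifferent between Left and Right: p·5 + (1−p)·(-5) = p·2 + (1−p)·(-1) ⟹ (-5) + 10p = (-1) + 3p ⟹ p = 4/7.
Row indifferent between Up and Down: q·4 + (1−q)·0 = q·7 + (1−q)·(-2) ⟹ 0 + 4q = (-2) + 9q ⟹ q = 2/5.

p = 4/7, q = 2/5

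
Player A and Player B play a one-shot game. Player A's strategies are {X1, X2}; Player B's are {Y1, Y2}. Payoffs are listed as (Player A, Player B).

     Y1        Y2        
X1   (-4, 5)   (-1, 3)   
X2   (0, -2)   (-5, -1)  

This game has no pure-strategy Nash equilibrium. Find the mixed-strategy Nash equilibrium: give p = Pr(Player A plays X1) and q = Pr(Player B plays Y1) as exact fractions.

Each player's mixing probability is pinned down by making the *other* player indifferent.
Player B indifferent between Y1 and Y2: p·5 + (1−p)·(-2) = p·3 + (1−p)·(-1) ⟹ (-2) + 7p = (-1) + 4p ⟹ p = 1/3.
Player A indifferent between X1 and X2: q·(-4) + (1−q)·(-1) = q·0 + (1−q)·(-5) ⟹ (-1) + (-3)q = (-5) + 5q ⟹ q = 1/2.

p = 1/3, q = 1/2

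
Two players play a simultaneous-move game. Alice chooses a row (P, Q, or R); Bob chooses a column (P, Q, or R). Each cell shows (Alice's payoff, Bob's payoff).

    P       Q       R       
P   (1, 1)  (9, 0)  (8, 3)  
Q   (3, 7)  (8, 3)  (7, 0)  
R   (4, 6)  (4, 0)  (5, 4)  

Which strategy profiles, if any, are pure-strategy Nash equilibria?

(P, R) and (R, P)

A profile is a Nash equilibrium when each player is best-responding to the other.
Alice's best responses — vs P: R (payoff 4); vs Q: P (payoff 9); vs R: P (payoff 8).
Bob's best responses — vs P: R (payoff 3); vs Q: P (payoff 7); vs R: P (payoff 6).
Mutual best responses occur at (P, R) and (R, P); at each, neither player gains by switching.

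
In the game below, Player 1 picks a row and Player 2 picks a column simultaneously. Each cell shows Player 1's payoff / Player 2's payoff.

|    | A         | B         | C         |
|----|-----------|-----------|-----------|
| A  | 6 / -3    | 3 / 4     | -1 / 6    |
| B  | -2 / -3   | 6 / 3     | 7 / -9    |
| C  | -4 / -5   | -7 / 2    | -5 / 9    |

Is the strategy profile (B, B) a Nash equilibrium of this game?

Yes

Holding Player 2 at B: Player 1 gets 6 from B, versus 3 from A, -7 from C. No profitable deviation for Player 1.
Holding Player 1 at B: Player 2 gets 3 from B, versus -3 from A, -9 from C. No profitable deviation for Player 2 either.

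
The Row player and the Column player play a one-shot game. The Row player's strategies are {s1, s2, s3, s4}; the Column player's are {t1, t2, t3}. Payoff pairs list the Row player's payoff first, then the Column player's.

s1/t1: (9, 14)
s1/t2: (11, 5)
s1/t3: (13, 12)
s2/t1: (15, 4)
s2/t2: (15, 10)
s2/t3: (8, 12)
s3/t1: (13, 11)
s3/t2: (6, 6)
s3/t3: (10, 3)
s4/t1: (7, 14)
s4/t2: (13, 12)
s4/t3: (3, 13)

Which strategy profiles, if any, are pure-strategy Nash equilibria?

There is no pure-strategy Nash equilibrium

Find each player's best response to every opponent strategy; NE are the intersections.
The Row player's best responses — vs t1: s2 (payoff 15); vs t2: s2 (payoff 15); vs t3: s1 (payoff 13).
The Column player's best responses — vs s1: t1 (payoff 14); vs s2: t3 (payoff 12); vs s3: t1 (payoff 11); vs s4: t1 (payoff 14).
No cell has both players best-responding. For instance, the Row player's best reply to t3 is s1, but against s1 the Column player prefers t1 over t3.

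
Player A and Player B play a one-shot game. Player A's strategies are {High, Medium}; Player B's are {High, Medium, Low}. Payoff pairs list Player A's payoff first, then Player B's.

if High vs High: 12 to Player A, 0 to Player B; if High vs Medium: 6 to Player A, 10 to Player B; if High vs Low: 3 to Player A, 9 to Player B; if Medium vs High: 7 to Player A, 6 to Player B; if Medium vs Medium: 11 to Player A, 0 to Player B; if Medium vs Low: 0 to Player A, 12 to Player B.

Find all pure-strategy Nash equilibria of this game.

A profile is a Nash equilibrium when each player is best-responding to the other.
Player A's best responses — vs High: High (payoff 12); vs Medium: Medium (payoff 11); vs Low: High (payoff 3).
Player B's best responses — vs High: Medium (payoff 10); vs Medium: Low (payoff 12).
No cell has both players best-responding. For instance, Player A's best reply to Low is High, but against High Player B prefers Medium over Low.

None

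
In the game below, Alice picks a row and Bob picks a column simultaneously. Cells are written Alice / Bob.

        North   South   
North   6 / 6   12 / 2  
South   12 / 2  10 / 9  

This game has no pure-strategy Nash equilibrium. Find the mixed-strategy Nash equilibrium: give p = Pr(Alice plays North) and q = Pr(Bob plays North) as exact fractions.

p = 7/11, q = 1/4

Each player's mixing probability is pinned down by making the *other* player indifferent.
Bob indifferent between North and South: p·6 + (1−p)·2 = p·2 + (1−p)·9 ⟹ 2 + 4p = 9 + (-7)p ⟹ p = 7/11.
Alice indifferent between North and South: q·6 + (1−q)·12 = q·12 + (1−q)·10 ⟹ 12 + (-6)q = 10 + 2q ⟹ q = 1/4.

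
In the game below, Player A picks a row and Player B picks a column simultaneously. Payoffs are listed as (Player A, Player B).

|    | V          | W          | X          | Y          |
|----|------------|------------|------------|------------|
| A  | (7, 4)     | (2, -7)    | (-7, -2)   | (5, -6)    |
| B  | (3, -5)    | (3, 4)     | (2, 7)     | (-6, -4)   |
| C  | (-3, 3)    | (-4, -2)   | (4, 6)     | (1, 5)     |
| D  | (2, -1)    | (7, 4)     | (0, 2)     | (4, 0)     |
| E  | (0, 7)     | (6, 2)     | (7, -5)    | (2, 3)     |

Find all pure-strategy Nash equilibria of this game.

A profile is a Nash equilibrium when each player is best-responding to the other.
Player A's best responses — vs V: A (payoff 7); vs W: D (payoff 7); vs X: E (payoff 7); vs Y: A (payoff 5).
Player B's best responses — vs A: V (payoff 4); vs B: X (payoff 7); vs C: X (payoff 6); vs D: W (payoff 4); vs E: V (payoff 7).
Mutual best responses occur at (A, V) and (D, W); at each, neither player gains by switching.

(A, V) and (D, W)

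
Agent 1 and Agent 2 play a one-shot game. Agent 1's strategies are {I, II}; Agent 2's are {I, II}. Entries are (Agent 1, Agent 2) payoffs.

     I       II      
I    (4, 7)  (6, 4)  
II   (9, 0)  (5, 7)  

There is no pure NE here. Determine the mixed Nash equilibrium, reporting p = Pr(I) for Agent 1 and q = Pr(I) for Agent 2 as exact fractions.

In a mixed NE each player is indifferent between their pure strategies, so the opponent's mix sets the indifference.
Agent 2 indifferent between I and II: p·7 + (1−p)·0 = p·4 + (1−p)·7 ⟹ 0 + 7p = 7 + (-3)p ⟹ p = 7/10.
Agent 1 indifferent between I and II: q·4 + (1−q)·6 = q·9 + (1−q)·5 ⟹ 6 + (-2)q = 5 + 4q ⟹ q = 1/6.

p = 7/10, q = 1/6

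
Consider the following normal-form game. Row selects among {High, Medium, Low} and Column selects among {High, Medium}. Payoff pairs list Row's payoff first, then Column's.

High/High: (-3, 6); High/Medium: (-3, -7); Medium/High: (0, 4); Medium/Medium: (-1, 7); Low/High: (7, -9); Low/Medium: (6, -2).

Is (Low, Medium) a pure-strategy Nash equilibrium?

Yes

Holding Column at Medium: Row gets 6 from Low, versus -3 from High, -1 from Medium. No profitable deviation for Row.
Holding Row at Low: Column gets -2 from Medium, versus -9 from High. No profitable deviation for Column either.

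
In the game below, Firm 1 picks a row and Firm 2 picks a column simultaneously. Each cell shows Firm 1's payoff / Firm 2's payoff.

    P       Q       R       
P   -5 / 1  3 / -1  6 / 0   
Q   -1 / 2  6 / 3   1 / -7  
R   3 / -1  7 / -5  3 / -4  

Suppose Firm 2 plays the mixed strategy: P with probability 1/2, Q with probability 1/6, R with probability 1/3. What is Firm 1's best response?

Firm 1's best reply maximizes expected payoff against the mix.
P: (1/2)·(-5) + (1/6)·3 + (1/3)·6 = 0
Q: (1/2)·(-1) + (1/6)·6 + (1/3)·1 = 5/6
R: (1/2)·3 + (1/6)·7 + (1/3)·3 = 11/3
Highest expected payoff is 11/3, from R.

R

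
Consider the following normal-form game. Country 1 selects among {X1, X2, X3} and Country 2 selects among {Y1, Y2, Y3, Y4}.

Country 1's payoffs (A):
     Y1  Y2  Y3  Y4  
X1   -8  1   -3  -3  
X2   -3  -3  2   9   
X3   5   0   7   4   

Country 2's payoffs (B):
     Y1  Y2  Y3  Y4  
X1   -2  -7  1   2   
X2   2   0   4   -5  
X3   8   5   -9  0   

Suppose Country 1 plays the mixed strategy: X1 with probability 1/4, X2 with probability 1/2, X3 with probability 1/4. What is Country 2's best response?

Compute Country 2's expected payoff from each pure strategy against the given mix.
Y1: (1/4)·(-2) + (1/2)·2 + (1/4)·8 = 5/2
Y2: (1/4)·(-7) + (1/2)·0 + (1/4)·5 = -1/2
Y3: (1/4)·1 + (1/2)·4 + (1/4)·(-9) = 0
Y4: (1/4)·2 + (1/2)·(-5) + (1/4)·0 = -2
Highest expected payoff is 5/2, from Y1.

Y1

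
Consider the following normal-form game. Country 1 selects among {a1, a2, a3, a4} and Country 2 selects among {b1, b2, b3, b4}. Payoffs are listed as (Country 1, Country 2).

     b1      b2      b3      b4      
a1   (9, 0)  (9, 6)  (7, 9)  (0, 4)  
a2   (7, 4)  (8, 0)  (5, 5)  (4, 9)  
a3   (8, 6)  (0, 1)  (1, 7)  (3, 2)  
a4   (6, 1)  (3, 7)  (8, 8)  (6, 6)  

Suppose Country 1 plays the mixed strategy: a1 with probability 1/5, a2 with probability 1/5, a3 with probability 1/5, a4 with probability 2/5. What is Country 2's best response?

b3

Compute Country 2's expected payoff from each pure strategy against the given mix.
b1: (1/5)·0 + (1/5)·4 + (1/5)·6 + (2/5)·1 = 12/5
b2: (1/5)·6 + (1/5)·0 + (1/5)·1 + (2/5)·7 = 21/5
b3: (1/5)·9 + (1/5)·5 + (1/5)·7 + (2/5)·8 = 37/5
b4: (1/5)·4 + (1/5)·9 + (1/5)·2 + (2/5)·6 = 27/5
Highest expected payoff is 37/5, from b3.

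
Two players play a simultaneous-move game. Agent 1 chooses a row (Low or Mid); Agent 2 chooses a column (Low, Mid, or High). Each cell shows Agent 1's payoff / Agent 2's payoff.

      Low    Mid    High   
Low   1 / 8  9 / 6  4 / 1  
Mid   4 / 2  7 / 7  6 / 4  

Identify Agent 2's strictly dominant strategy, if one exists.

None

Check whether one of Agent 2's strategies beats all alternatives regardless of what the opponent does.
Low is not dominant: against Mid, Mid gives 7 > 2.
Mid is not dominant: against Low, Low gives 8 > 6.
High is not dominant: against Low, Low gives 8 > 1.
No single strategy is best against every opponent action.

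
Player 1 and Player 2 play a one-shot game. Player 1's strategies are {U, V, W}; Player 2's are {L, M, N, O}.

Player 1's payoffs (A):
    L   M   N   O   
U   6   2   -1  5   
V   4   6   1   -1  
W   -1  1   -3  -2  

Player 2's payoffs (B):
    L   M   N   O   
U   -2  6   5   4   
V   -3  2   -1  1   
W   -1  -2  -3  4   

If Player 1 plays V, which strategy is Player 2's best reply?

M

With Player 1 fixed at V, Player 2's payoffs are: L → -3, M → 2, N → -1, O → 1.
The maximum is 2, achieved by M.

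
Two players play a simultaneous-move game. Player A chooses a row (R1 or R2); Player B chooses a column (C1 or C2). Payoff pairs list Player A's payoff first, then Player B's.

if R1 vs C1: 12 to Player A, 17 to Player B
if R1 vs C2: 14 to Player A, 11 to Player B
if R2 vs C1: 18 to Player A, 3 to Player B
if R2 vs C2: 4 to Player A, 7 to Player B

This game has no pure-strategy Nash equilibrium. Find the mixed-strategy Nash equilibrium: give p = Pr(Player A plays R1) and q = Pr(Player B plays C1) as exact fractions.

In a mixed NE each player is indifferent between their pure strategies, so the opponent's mix sets the indifference.
Player B indifferent between C1 and C2: p·17 + (1−p)·3 = p·11 + (1−p)·7 ⟹ 3 + 14p = 7 + 4p ⟹ p = 2/5.
Player A indifferent between R1 and R2: q·12 + (1−q)·14 = q·18 + (1−q)·4 ⟹ 14 + (-2)q = 4 + 14q ⟹ q = 5/8.

p = 2/5, q = 5/8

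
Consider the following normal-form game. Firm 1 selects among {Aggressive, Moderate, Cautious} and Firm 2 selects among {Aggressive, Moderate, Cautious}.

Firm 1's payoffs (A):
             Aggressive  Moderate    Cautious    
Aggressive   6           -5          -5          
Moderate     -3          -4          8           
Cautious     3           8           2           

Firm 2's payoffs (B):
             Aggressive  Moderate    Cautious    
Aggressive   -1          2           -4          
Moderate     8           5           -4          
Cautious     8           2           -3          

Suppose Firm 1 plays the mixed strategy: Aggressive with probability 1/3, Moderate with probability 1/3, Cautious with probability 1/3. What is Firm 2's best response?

Aggressive

Compute Firm 2's expected payoff from each pure strategy against the given mix.
Aggressive: (1/3)·(-1) + (1/3)·8 + (1/3)·8 = 5
Moderate: (1/3)·2 + (1/3)·5 + (1/3)·2 = 3
Cautious: (1/3)·(-4) + (1/3)·(-4) + (1/3)·(-3) = -11/3
Highest expected payoff is 5, from Aggressive.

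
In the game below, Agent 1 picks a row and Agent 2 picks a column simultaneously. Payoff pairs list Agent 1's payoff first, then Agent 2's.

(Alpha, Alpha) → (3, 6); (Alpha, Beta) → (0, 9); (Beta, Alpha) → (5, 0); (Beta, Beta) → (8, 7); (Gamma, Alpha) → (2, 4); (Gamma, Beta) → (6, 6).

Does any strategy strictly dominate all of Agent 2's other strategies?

Beta

A strategy is strictly dominant if it gives Agent 2 a strictly higher payoff than every other strategy, against every choice by the opponent.
Beta strictly dominates: vs Alpha: 9 > 6; vs Beta: 7 > 0; vs Gamma: 6 > 4.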